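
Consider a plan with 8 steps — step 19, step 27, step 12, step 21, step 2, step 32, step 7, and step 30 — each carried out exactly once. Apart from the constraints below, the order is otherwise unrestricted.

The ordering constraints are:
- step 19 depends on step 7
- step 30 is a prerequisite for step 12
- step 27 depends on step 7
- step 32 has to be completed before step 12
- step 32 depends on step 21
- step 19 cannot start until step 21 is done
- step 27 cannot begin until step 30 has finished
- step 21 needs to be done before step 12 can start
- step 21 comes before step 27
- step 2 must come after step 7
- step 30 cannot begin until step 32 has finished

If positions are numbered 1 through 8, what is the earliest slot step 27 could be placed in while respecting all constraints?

Working backwards through the constraints from step 27, its full set of required predecessors is step 21, step 32, step 7, step 30 — 4 of them.
With 4 mandatory predecessors, the earliest step 27 can sit is position 4+1 = 5, and placing just those 4 first achieves it.

5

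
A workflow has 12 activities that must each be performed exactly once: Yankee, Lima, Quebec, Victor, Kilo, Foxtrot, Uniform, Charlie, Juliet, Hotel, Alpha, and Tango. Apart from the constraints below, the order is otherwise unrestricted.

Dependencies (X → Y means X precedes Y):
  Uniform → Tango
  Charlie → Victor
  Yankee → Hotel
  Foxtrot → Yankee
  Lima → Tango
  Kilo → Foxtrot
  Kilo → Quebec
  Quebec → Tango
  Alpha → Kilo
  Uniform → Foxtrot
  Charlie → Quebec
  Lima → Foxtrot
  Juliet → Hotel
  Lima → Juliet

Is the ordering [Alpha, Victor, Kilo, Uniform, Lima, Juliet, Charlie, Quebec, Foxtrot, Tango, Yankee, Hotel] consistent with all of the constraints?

The sequence places Victor ahead of Charlie.
But one of the constraints requires Charlie before Victor, so this ordering violates it.

No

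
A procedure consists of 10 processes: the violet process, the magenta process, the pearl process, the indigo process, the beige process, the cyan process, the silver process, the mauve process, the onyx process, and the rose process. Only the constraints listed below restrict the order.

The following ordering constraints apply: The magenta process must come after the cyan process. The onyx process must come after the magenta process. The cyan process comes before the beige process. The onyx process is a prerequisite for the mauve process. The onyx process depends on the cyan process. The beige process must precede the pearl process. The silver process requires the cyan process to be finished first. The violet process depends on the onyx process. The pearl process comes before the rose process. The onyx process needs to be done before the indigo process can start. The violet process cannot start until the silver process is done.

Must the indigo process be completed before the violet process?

Nothing in the constraints links the indigo process and the violet process; they are unordered relative to each other.
So the indigo process can come before the violet process or after — it is not forced.

No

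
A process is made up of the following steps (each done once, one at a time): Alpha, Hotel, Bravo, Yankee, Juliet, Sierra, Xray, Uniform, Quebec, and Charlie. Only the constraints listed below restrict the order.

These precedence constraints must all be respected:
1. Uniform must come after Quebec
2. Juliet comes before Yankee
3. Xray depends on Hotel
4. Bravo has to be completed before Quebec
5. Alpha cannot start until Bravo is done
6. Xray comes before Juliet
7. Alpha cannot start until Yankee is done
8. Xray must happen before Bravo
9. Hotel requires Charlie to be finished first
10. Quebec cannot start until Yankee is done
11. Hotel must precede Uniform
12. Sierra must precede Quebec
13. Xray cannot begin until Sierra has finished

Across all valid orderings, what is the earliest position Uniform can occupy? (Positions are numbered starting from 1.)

9

Working backwards through the constraints from Uniform, its full set of required predecessors is Hotel, Bravo, Yankee, Juliet, Sierra, Xray, Quebec, Charlie — 8 of them.
With 8 mandatory predecessors, the earliest Uniform can sit is position 8+1 = 9, and placing just those 8 first achieves it.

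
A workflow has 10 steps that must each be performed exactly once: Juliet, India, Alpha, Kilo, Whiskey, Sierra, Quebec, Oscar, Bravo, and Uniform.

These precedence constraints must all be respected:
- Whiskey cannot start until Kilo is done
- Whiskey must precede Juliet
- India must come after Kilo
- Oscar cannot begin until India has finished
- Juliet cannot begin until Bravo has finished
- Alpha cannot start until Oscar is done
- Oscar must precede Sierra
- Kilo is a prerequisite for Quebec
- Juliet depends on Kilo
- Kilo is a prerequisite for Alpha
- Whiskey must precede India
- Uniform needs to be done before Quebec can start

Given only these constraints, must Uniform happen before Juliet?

No

Uniform and Juliet are not related by any chain of constraints.
A valid ordering placing Juliet before Uniform exists, so the answer is no.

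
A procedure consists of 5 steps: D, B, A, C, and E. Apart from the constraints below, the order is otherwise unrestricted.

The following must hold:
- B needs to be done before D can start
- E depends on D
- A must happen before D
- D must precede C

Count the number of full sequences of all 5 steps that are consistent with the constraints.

4

2 steps have no prerequisites (B, A), so any of them could come first.
Enumerating by repeatedly choosing an available step (one whose prerequisites are all placed) gives 4 distinct complete orderings.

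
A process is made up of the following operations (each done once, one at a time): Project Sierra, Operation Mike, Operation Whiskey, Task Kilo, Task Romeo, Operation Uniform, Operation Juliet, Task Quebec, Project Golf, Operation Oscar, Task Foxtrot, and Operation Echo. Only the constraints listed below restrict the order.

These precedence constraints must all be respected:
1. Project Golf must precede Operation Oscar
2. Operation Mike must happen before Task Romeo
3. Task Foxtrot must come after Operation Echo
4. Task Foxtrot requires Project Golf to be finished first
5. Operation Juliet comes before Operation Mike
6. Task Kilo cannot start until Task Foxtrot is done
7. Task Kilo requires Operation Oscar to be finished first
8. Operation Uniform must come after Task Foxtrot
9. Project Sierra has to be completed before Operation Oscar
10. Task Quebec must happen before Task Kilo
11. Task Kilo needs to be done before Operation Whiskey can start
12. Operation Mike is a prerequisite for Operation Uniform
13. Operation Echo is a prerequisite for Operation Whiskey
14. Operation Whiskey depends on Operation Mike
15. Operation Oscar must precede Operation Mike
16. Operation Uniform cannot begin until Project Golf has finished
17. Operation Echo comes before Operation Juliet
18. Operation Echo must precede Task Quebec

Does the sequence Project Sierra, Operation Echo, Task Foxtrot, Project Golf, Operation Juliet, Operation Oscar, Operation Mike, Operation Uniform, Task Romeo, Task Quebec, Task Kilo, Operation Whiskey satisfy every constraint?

No

Here Project Golf comes after Task Foxtrot.
That contradicts the constraint that Project Golf must precede Task Foxtrot.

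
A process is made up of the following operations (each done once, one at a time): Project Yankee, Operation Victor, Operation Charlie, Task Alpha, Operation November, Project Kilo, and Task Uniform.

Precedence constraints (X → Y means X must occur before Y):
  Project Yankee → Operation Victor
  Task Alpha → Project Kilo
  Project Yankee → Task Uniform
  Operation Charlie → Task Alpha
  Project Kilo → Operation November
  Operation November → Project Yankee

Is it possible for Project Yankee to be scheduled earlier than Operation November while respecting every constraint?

No

The constraints give a chain Operation November → Project Yankee, which forces Operation November before Project Yankee.
Hence Project Yankee can never be scheduled before Operation November.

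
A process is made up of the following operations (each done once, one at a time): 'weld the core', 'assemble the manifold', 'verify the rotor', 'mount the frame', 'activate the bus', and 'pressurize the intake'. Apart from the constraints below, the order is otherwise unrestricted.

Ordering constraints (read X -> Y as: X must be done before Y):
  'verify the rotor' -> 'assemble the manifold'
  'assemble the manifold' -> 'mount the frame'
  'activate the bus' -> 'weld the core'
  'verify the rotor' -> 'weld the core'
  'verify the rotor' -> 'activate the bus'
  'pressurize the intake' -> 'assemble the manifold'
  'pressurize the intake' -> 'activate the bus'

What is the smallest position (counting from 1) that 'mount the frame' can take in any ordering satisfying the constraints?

4

The operations that are forced before 'mount the frame', directly or transitively, are 'assemble the manifold', 'verify the rotor', 'pressurize the intake'. That's 3 operations.
With 3 mandatory predecessors, the earliest 'mount the frame' can sit is position 3+1 = 4, and placing just those 3 first achieves it.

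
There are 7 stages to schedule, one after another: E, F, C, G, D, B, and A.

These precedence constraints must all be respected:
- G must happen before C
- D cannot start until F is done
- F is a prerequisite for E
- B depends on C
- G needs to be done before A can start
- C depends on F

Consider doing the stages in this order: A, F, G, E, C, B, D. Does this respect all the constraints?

Here G comes after A.
But one of the constraints requires G before A, so this ordering violates it.

No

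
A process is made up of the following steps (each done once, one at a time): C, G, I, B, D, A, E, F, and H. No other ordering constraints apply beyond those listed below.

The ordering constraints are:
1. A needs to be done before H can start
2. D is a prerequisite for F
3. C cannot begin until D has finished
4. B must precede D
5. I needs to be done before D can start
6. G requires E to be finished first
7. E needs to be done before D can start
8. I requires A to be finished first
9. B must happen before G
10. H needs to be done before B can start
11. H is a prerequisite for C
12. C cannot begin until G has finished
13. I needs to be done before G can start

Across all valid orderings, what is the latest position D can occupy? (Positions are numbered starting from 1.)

The steps that are forced after D, directly or by a chain of constraints, are C, F. That's 2 steps.
So at least 2 steps follow D, putting D no later than position 7. That position is achievable by scheduling everything else first.

7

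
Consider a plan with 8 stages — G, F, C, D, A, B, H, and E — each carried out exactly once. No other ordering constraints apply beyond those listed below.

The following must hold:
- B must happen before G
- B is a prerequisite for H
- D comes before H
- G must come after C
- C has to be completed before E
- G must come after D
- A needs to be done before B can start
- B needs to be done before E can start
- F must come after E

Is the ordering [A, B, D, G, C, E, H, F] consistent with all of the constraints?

No

Here C comes after G.
Since C is required before G, the ordering is invalid.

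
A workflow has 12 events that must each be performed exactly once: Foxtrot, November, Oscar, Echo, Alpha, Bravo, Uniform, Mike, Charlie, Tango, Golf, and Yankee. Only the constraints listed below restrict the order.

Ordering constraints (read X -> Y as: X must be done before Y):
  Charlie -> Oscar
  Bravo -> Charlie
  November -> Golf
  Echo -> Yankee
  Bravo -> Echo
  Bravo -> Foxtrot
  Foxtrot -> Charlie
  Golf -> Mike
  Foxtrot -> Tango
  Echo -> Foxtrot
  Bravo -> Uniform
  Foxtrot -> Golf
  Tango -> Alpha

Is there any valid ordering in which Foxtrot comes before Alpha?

Every valid ordering already has Foxtrot before Alpha (the constraints require it), so in particular at least one does.

Yes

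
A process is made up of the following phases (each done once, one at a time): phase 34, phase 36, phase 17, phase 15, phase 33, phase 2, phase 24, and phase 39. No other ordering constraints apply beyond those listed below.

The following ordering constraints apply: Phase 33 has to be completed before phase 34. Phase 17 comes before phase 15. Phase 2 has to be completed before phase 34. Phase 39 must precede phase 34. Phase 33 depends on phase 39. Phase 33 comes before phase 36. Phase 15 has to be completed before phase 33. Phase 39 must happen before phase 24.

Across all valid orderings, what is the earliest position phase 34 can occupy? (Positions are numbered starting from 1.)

The phases that are forced before phase 34, directly or transitively, are phase 17, phase 15, phase 33, phase 2, phase 39. That's 5 phases.
With 5 mandatory predecessors, the earliest phase 34 can sit is position 5+1 = 6, and placing just those 5 first achieves it.

6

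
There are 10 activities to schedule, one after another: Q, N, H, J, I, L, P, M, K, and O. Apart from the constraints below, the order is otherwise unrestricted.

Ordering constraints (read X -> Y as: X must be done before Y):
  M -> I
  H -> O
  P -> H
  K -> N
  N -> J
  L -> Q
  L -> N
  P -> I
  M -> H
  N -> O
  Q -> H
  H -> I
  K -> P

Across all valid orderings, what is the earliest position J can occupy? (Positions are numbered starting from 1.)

4

Every activity that must precede J has to come before it. Tracing all chains that end at J, those activities are: N, L, K — 3 in total.
So at minimum 3 activities come before J, putting J no earlier than position 4. That position is achievable by scheduling exactly those predecessors first.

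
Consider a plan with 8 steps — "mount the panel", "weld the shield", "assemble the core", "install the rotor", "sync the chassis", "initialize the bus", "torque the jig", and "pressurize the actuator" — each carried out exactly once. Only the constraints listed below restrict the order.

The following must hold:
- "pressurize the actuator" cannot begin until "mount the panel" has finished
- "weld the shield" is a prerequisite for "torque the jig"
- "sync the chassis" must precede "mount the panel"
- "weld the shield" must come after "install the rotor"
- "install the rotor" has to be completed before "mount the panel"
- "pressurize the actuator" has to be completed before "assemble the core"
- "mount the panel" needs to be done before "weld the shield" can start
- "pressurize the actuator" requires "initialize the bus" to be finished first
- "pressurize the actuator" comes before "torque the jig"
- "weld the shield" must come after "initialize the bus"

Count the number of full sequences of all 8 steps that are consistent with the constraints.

The steps with no prerequisites are "install the rotor", "sync the chassis", "initialize the bus"; any of them can be placed first.
Enumerating by repeatedly choosing an available step (one whose prerequisites are all placed) gives 40 distinct complete orderings.

40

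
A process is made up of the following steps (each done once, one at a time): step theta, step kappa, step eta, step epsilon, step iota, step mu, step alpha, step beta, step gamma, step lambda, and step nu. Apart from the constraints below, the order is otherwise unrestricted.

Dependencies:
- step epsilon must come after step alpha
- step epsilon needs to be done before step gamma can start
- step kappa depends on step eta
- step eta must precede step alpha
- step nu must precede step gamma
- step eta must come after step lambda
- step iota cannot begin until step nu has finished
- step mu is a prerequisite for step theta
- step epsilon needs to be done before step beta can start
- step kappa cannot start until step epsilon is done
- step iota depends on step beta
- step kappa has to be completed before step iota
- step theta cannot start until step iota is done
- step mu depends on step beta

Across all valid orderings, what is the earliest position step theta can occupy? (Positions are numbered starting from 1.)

The steps that are forced before step theta, directly or transitively, are step kappa, step eta, step epsilon, step iota, step mu, step alpha, step beta, step lambda, step nu. That's 9 steps.
With 9 mandatory predecessors, the earliest step theta can sit is position 9+1 = 10, and placing just those 9 first achieves it.

10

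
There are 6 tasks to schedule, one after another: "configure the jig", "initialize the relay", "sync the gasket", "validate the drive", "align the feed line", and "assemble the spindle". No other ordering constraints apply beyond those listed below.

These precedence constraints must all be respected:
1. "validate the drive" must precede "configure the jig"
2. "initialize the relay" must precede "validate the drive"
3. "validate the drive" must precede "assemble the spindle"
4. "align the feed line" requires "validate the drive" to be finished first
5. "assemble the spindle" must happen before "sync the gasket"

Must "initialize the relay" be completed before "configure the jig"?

Yes

There is a constraint chain "initialize the relay" → "validate the drive" → "configure the jig".
That forces "initialize the relay" before "configure the jig" in every valid schedule.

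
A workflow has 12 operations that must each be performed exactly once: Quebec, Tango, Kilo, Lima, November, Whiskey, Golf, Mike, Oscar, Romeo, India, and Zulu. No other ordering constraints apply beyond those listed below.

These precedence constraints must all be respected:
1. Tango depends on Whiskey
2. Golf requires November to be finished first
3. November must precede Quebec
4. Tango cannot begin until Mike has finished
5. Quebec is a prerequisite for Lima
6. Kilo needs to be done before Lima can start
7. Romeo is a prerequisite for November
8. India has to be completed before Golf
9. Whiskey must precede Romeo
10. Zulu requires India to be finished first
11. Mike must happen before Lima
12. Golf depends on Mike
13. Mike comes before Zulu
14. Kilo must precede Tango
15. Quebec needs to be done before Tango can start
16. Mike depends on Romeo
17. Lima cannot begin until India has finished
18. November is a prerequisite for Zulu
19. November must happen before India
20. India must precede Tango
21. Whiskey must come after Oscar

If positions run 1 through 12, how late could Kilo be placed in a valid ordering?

The operations that are forced after Kilo, directly or by a chain of constraints, are Tango, Lima. That's 2 operations.
So at least 2 operations follow Kilo, putting Kilo no later than position 10. That position is achievable by scheduling everything else first.

10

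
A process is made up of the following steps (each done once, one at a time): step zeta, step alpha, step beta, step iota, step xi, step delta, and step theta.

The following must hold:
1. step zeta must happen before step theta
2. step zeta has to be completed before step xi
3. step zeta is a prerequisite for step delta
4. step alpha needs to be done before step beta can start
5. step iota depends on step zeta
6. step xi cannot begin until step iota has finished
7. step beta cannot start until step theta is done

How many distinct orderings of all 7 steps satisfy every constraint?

2 steps have no prerequisites (step zeta, step alpha), so any of them could come first.
Counting all ways to extend the partial order to a total order gives 150.

150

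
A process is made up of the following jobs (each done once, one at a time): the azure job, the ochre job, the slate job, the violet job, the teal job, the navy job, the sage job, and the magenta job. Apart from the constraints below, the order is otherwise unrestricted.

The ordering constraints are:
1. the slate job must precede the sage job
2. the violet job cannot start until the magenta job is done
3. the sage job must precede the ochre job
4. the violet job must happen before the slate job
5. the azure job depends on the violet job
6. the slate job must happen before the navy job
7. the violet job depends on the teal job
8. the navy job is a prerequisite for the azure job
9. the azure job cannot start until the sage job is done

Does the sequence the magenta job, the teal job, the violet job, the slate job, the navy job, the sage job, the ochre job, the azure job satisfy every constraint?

Going through the constraints one by one, each required predecessor appears earlier in the sequence than its dependent — e.g. the violet job (position 3) is before the azure job (position 8), as required.

Yes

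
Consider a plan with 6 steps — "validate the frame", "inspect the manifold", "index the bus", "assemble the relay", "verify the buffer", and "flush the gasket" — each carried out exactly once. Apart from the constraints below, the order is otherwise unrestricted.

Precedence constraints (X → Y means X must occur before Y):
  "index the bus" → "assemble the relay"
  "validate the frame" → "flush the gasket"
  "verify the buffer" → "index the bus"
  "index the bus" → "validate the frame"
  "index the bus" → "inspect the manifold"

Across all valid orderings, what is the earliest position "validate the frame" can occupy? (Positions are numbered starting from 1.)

3

Working backwards through the constraints from "validate the frame", its full set of required predecessors is "index the bus", "verify the buffer" — 2 of them.
So at minimum 2 steps come before "validate the frame", putting "validate the frame" no earlier than position 3. That position is achievable by scheduling exactly those predecessors first.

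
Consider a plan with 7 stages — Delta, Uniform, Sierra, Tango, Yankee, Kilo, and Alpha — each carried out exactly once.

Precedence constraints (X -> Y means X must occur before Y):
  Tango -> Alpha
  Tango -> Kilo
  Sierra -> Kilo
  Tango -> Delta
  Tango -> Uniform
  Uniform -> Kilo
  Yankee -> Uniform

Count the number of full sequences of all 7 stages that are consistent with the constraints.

174

3 stages have no prerequisites (Sierra, Tango, Yankee), so any of them could come first.
Enumerating by repeatedly choosing an available stage (one whose prerequisites are all placed) gives 174 distinct complete orderings.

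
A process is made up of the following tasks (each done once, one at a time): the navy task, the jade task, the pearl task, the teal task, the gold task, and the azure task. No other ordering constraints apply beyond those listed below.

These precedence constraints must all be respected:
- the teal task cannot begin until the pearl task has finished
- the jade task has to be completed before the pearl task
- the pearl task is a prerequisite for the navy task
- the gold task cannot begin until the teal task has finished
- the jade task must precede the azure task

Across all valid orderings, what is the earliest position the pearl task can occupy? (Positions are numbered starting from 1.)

2

Working backwards through the constraints from the pearl task, its only required predecessor is the jade task.
With 1 mandatory predecessor, the earliest the pearl task can sit is position 1+1 = 2, and placing just that one first achieves it.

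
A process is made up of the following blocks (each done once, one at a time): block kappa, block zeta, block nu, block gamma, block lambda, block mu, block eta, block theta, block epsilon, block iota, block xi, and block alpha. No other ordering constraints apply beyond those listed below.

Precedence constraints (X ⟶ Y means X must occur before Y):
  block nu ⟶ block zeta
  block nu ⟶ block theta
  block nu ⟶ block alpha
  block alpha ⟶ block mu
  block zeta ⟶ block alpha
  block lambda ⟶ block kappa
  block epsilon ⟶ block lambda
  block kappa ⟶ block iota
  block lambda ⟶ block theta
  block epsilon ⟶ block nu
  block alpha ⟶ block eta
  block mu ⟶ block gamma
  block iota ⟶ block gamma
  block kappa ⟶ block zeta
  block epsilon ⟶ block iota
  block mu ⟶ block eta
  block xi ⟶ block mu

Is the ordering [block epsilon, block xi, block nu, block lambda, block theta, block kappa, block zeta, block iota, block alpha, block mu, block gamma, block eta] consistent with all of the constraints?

Every stated constraint is respected: block xi sits at position 2, ahead of block mu at position 10, and each of the other listed pairs likewise has the predecessor earlier in the sequence.

Yes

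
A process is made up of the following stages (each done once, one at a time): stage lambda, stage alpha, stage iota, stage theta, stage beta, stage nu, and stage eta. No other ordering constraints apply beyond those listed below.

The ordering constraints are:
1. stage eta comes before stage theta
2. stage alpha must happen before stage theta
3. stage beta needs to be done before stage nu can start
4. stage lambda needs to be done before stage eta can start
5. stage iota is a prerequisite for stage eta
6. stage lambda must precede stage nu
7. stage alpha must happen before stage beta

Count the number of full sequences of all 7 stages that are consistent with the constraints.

3 stages have no prerequisites (stage lambda, stage alpha, stage iota), so any of them could come first.
Counting all ways to extend the partial order to a total order gives 63.

63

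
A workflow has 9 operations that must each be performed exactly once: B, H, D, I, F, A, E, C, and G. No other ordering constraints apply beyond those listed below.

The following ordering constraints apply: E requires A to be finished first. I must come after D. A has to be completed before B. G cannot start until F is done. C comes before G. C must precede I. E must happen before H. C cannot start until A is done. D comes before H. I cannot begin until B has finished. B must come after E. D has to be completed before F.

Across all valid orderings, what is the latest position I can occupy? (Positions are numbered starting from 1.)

Nothing depends on I, so it can be the final operation, position 9.

9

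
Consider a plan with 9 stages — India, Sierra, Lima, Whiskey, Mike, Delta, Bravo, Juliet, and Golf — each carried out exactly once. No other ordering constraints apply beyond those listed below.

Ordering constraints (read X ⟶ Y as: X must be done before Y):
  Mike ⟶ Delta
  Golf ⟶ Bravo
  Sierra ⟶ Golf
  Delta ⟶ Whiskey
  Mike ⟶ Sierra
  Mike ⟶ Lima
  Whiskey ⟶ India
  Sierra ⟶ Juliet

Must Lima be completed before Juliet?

No

No chain of constraints connects Lima to Juliet in either direction.
There exist valid orderings with Juliet before Lima, so Lima is not required to come first.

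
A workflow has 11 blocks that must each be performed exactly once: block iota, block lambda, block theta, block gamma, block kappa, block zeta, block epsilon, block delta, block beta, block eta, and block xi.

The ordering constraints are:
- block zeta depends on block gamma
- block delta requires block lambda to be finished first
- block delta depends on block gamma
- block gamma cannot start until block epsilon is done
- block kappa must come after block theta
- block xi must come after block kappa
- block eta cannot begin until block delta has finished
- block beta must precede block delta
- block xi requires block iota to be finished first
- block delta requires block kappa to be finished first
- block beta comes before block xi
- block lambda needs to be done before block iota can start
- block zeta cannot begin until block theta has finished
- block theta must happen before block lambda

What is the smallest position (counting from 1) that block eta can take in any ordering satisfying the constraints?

8

Working backwards through the constraints from block eta, its full set of required predecessors is block lambda, block theta, block gamma, block kappa, block epsilon, block delta, block beta — 7 of them.
With 7 mandatory predecessors, the earliest block eta can sit is position 7+1 = 8, and placing just those 7 first achieves it.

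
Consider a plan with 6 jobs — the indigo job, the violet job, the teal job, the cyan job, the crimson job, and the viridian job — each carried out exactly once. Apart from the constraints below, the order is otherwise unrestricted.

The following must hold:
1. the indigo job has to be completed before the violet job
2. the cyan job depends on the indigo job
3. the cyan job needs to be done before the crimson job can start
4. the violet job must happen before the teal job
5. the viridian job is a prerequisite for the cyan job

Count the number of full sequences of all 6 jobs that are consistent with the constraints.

16

2 jobs have no prerequisites (the indigo job, the viridian job), so any of them could come first.
Systematically extending each partial ordering one job at a time and counting, there are 16 complete orderings.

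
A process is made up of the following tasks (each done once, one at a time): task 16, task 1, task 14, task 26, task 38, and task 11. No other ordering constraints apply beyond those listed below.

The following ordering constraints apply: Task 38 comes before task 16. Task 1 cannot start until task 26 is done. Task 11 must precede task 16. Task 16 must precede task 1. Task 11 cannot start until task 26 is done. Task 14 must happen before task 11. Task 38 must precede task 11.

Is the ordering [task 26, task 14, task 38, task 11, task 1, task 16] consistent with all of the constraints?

Here task 16 comes after task 1.
That contradicts the constraint that task 16 must precede task 1.

No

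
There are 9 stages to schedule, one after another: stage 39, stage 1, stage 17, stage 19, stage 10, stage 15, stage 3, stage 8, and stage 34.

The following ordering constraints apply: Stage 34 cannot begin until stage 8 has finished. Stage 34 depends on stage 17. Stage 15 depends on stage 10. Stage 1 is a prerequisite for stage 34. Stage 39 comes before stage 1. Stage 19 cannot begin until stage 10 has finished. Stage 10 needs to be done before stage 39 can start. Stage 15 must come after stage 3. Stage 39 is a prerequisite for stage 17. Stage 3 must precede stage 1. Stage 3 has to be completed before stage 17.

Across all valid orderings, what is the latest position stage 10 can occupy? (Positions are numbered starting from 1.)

3

Every stage that must follow stage 10 has to come after it. Tracing all chains starting from stage 10, those stages are: stage 39, stage 1, stage 17, stage 19, stage 15, stage 34 — 6 in total.
So at least 6 stages follow stage 10, putting stage 10 no later than position 3. That position is achievable by scheduling everything else first.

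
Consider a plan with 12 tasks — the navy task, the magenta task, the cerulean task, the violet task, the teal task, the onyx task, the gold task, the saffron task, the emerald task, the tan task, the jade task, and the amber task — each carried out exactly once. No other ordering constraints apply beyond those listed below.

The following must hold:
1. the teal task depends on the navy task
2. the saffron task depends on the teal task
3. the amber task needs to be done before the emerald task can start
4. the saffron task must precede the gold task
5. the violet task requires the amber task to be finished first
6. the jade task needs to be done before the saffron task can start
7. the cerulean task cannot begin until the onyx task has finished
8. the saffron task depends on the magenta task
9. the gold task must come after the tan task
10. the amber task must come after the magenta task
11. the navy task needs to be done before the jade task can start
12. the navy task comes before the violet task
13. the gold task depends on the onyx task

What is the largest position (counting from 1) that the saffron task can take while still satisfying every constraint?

Following the constraints forward from the saffron task, its only required successor is the gold task.
With 1 mandatory successor out of 12 tasks total, the latest slot for the saffron task is 12−1 = 11, and it's reachable by doing all non-successors before the saffron task.

11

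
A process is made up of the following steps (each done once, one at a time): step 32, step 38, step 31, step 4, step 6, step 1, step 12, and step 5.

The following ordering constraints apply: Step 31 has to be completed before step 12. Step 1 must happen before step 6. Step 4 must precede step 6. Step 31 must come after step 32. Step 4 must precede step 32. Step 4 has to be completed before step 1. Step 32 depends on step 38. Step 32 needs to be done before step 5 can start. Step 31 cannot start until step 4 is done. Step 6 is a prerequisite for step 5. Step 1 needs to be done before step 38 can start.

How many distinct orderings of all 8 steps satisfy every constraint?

12

Step 4 is the only step with nothing required before it, so every ordering starts there.
Systematically extending each partial ordering one step at a time and counting, there are 12 complete orderings.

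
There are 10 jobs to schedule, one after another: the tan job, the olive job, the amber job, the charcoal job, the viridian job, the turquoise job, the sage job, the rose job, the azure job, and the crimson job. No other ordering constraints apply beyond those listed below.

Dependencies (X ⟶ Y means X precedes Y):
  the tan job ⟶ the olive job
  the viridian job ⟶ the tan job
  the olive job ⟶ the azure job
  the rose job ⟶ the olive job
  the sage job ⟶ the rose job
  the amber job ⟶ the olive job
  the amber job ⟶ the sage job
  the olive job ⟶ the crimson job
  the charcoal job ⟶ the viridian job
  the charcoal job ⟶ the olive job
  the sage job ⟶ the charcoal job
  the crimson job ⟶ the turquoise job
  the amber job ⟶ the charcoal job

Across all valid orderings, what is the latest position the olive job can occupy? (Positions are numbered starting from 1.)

Following every chain forward from the olive job, the jobs that must come later are the turquoise job, the azure job, the crimson job — 3 of them.
So at least 3 jobs follow the olive job, putting the olive job no later than position 7. That position is achievable by scheduling everything else first.

7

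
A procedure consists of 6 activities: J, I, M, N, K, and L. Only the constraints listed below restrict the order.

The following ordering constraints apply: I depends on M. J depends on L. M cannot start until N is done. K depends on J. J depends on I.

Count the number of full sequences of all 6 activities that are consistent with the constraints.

4

2 activities have no prerequisites (N, L), so any of them could come first.
Counting all ways to extend the partial order to a total order gives 4.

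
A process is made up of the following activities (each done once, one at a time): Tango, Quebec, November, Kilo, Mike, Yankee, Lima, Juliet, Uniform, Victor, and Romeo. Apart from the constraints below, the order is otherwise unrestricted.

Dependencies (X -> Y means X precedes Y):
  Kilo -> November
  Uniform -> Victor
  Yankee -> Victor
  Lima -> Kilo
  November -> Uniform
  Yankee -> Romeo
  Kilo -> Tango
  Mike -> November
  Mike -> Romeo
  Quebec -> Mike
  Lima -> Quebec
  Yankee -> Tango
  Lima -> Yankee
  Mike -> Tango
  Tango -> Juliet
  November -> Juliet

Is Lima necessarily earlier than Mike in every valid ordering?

Chaining the stated constraints: Lima → Quebec → Mike.
That forces Lima before Mike in every valid schedule.

Yes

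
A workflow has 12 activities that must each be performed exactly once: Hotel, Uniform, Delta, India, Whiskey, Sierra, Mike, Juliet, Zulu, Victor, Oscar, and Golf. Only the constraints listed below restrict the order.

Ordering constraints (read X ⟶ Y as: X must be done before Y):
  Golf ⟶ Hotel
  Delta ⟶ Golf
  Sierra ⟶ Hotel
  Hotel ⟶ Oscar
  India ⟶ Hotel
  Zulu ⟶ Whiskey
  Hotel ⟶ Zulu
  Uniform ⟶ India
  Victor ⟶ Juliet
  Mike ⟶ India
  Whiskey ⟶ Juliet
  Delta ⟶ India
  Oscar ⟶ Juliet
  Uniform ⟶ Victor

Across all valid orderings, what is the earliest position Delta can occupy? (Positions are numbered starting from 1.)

Delta has no prerequisites at all, so it can go in position 1.

1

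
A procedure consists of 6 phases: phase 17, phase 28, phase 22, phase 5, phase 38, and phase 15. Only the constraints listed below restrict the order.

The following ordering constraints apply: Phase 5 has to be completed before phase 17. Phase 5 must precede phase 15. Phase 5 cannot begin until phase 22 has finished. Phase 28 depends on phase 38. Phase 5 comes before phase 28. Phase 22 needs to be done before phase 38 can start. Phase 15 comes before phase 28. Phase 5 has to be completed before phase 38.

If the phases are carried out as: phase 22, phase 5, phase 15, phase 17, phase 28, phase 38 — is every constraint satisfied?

In the proposed order, phase 28 appears before phase 38.
Since phase 38 is required before phase 28, the ordering is invalid.

No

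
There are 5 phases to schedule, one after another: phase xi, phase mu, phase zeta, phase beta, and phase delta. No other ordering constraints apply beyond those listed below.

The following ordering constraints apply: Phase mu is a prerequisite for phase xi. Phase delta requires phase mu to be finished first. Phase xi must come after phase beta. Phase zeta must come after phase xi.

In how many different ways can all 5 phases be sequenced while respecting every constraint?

2 phases have no prerequisites (phase mu, phase beta), so any of them could come first.
Systematically extending each partial ordering one phase at a time and counting, there are 7 complete orderings.

7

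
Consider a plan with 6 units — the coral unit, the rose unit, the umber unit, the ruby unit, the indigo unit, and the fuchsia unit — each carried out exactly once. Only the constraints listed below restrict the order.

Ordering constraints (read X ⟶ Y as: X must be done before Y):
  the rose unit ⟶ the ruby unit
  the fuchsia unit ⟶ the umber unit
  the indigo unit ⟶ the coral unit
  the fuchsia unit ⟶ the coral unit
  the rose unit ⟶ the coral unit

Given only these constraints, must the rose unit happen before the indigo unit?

No chain of constraints connects the rose unit to the indigo unit in either direction.
A valid ordering placing the indigo unit before the rose unit exists, so the answer is no.

No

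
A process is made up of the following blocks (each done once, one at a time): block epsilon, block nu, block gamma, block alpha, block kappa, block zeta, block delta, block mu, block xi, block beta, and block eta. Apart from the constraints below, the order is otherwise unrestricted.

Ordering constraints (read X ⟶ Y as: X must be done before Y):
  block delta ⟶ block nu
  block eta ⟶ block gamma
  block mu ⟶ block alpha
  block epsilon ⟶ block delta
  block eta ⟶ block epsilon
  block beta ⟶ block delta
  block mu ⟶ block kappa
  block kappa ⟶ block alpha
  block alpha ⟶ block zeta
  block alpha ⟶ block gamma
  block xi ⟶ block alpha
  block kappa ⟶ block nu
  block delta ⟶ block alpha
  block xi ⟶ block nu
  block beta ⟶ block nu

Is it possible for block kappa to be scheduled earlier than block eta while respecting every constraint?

Nothing in the constraints forces block eta before block kappa — there is no chain from block eta to block kappa.
So a valid ordering placing block kappa earlier than block eta exists.

Yes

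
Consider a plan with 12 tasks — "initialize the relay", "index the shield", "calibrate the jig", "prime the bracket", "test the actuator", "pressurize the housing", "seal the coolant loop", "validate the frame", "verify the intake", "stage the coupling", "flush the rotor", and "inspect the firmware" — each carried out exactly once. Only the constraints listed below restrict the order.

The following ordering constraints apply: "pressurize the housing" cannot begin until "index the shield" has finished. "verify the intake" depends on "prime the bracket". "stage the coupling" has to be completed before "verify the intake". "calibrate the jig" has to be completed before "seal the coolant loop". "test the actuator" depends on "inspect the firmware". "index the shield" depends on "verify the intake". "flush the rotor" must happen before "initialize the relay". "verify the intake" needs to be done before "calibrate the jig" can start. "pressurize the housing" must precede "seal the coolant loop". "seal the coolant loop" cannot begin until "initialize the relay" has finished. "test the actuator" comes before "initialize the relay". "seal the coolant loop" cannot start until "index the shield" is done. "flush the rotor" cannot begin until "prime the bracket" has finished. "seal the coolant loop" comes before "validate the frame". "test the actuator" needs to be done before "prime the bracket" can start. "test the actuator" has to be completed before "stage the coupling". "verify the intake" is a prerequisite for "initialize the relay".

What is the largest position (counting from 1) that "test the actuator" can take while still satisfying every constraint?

2

The tasks that are forced after "test the actuator", directly or by a chain of constraints, are "initialize the relay", "index the shield", "calibrate the jig", "prime the bracket", "pressurize the housing", "seal the coolant loop", "validate the frame", "verify the intake", "stage the coupling", "flush the rotor". That's 10 tasks.
So at least 10 tasks follow "test the actuator", putting "test the actuator" no later than position 2. That position is achievable by scheduling everything else first.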